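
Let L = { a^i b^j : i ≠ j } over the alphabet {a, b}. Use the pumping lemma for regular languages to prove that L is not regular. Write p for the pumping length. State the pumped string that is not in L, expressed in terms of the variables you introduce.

a^{p+p!} b^{p+p!}

Assume L is regular; let p be its pumping constant.
Choose w = a^p b^{p+p!}. Since p ≠ p+p!, w ∈ L; and |w| ≥ p.
The pumping lemma gives a decomposition w = xyz where |xy| ≤ p and |y| ≥ 1.
Since the first p symbols of w are all a's and |xy| ≤ p, y lies entirely in the leading a-block: y = a^k for some k with 1 ≤ k ≤ p.
Since 1 ≤ k ≤ p, k divides p!; set t = 1 + p!/k. Then xy^t z has p + (p!/k)·k = p + p! copies of a. Now the a-count equals the b-count, so i ≠ j fails. So xy^t z = a^{p+p!} b^{p+p!} ∉ L.
This is a contradiction; hence L is not regular.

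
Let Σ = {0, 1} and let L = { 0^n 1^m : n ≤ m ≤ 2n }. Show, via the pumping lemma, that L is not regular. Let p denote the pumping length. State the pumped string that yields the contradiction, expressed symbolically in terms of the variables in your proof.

0^{p+k} 1^p

Assume L is regular. Let p be the pumping length given by the pumping lemma.
Take w = 0^p 1^p ∈ L (since p ≤ p ≤ 2p), with |w| = 2p ≥ p.
By the pumping lemma, w = xyz with |xy| ≤ p and y is nonempty.
Since the first p symbols of w are all 0's and |xy| ≤ p, y lies entirely in the leading 0-block: y = 0^k for some k with 1 ≤ k ≤ p.
Pump with i = 2: xy^2z = 0^{p+k} 1^p. Now n = p+k > p = m, so the condition n ≤ m fails. Thus xy^2z ∉ L.
This is a contradiction; hence L is not regular.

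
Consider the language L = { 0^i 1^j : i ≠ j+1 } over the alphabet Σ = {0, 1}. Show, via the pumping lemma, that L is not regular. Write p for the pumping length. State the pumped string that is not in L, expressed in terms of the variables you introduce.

0^{p+p!} 1^{p+p!-1}

Toward a contradiction, assume L is regular with pumping length p.
Choose w = 0^p 1^{p+p!-1}. Since p ≠ (p+p!-1)+1 = p+p!, w ∈ L; and |w| ≥ p.
The pumping lemma gives a decomposition w = xyz where |xy| ≤ p and y is nonempty.
The first p characters of w are 0's, so xy (and hence y) consists only of 0's. Write y = 0^k, 1 ≤ k ≤ p.
Since 1 ≤ k ≤ p, k divides p!; set t = 1 + p!/k. Then xy^t z has p + (p!/k)·k = p + p! copies of 0. Now the 0-count is p+p! and (1-count)+1 = (p+p!-1)+1 = p+p!, so i ≠ j+1 fails. So xy^t z = 0^{p+p!} 1^{p+p!-1} ∉ L.
This contradicts the pumping lemma, so L is not regular.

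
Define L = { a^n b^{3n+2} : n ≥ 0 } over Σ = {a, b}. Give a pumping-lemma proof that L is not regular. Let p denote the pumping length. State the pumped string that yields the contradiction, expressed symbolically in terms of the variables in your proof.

Toward a contradiction, assume L is regular with pumping length p.
Take w = a^p b^{3p+2}. Then w ∈ L and |w| = 4p+2 ≥ p.
By the pumping lemma, w = xyz with |xy| ≤ p and y is nonempty.
Since the first p symbols of w are all a's and |xy| ≤ p, y lies entirely in the leading a-block: y = a^k for some k with 1 ≤ k ≤ p.
Pump with i = 2: xy^2z = a^{p+k} b^{3p+2}. For this to lie in L we would need 3p+2 = 3(p+k)+2, which forces k = 0. But k ≥ 1, so xy^2z ∉ L.
This is a contradiction; hence L is not regular.

a^{p+k} b^{3p+2}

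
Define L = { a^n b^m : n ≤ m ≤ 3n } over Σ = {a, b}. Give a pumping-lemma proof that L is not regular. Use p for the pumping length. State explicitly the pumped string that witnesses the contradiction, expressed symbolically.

Assume L is regular. Let p be the pumping length given by the pumping lemma.
Take w = a^p b^p ∈ L (since p ≤ p ≤ 3p), with |w| = 2p ≥ p.
Write w = xyz as guaranteed by the lemma, with |xy| ≤ p and |y| > 0.
The first p characters of w are a's, so xy (and hence y) consists only of a's. Write y = a^k, 1 ≤ k ≤ p.
Pump with i = 2: xy^2z = a^{p+k} b^p. Now n = p+k > p = m, so the condition n ≤ m fails. Thus xy^2z ∉ L.
This is a contradiction; hence L is not regular.

a^{p+k} b^p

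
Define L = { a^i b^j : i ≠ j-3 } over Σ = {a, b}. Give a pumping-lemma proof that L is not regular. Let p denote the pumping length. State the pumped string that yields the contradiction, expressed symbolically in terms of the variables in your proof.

a^{p+p!} b^{p+p!+3}

Assume L is regular. Let p be the pumping length given by the pumping lemma.
Choose w = a^p b^{p+p!+3}. Since p ≠ (p+p!+3)-3 = p+p!, w ∈ L; and |w| ≥ p.
Write w = xyz as guaranteed by the lemma, with |xy| ≤ p and y is nonempty.
Because |xy| ≤ p and w begins with p copies of a, we have y = a^k with 1 ≤ k ≤ p.
Since 1 ≤ k ≤ p, k divides p!; set t = 1 + p!/k. Then xy^t z has p + (p!/k)·k = p + p! copies of a. Now the a-count is p+p! and (b-count)-3 = (p+p!+3)-3 = p+p!, so i ≠ j-3 fails. So xy^t z = a^{p+p!} b^{p+p!+3} ∉ L.
This contradicts the pumping lemma, so L is not regular.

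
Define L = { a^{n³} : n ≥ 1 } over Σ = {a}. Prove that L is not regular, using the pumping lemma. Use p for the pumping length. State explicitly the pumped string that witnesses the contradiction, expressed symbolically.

a^{p³+k}

Suppose for contradiction that L is regular, and let p be the pumping length.
Take w = a^{p³} ∈ L with |w| = p³ ≥ p.
The pumping lemma gives a decomposition w = xyz where |xy| ≤ p and y is nonempty.
Then y = a^k for some k with 1 ≤ k ≤ p.
Pump with i = 2: xy^2z = a^{p³+k}. Since 1 ≤ k ≤ p, p³ < p³+k ≤ p³+p < p³+3p²+3p+1 = (p+1)³, so p³+k is not a perfect cube. So xy^2z ∉ L.
This is a contradiction; hence L is not regular.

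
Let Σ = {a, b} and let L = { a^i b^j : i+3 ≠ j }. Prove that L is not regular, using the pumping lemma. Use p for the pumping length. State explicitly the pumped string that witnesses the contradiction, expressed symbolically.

a^{p+p!} b^{p+p!+3}

Assume L is regular. Let p be the pumping length given by the pumping lemma.
Choose w = a^p b^{p+p!+3}. Since p ≠ (p+p!+3)-3 = p+p!, w ∈ L; and |w| ≥ p.
By the pumping lemma, w = xyz with |xy| ≤ p and |y| ≥ 1.
The first p characters of w are a's, so xy (and hence y) consists only of a's. Write y = a^k, 1 ≤ k ≤ p.
Since 1 ≤ k ≤ p, k divides p!; set t = 1 + p!/k. Then xy^t z has p + (p!/k)·k = p + p! copies of a. Now the a-count is p+p! and (b-count)-3 = (p+p!+3)-3 = p+p!, so i+3 ≠ j fails. So xy^t z = a^{p+p!} b^{p+p!+3} ∉ L.
This is a contradiction; hence L is not regular.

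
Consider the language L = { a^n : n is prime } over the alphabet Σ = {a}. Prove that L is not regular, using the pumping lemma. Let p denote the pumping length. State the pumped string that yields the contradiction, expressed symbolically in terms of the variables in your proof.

Suppose for contradiction that L is regular, and let p be the pumping length.
Let q be a prime with q ≥ p+2 (infinitely many primes exist), and take w = a^q ∈ L with |w| = q ≥ p.
Write w = xyz as guaranteed by the lemma, with |xy| ≤ p and y is nonempty.
Then y = a^k for some k with 1 ≤ k ≤ p.
Since 1 ≤ k ≤ p, |xz| = q-k. Pump with i = q+1: |xy^{q+1}z| = (q-k)+(q+1)k = q+qk = q(1+k), which is composite (both factors ≥ 2). So xy^{q+1}z = a^{q(1+k)} ∉ L.
Contradiction. Therefore L is not regular.

a^{q(1+k)}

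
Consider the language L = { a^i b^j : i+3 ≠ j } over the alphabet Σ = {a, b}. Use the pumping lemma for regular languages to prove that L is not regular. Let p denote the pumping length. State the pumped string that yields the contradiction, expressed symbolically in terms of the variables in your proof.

Suppose for contradiction that L is regular, and let p be the pumping length.
Choose w = a^p b^{p+p!+3}. Since p ≠ (p+p!+3)-3 = p+p!, w ∈ L; and |w| ≥ p.
Write w = xyz as guaranteed by the lemma, with |xy| ≤ p and |y| ≥ 1.
The first p characters of w are a's, so xy (and hence y) consists only of a's. Write y = a^k, 1 ≤ k ≤ p.
Since 1 ≤ k ≤ p, k divides p!; set t = 1 + p!/k. Then xy^t z has p + (p!/k)·k = p + p! copies of a. Now the a-count is p+p! and (b-count)-3 = (p+p!+3)-3 = p+p!, so i+3 ≠ j fails. So xy^t z = a^{p+p!} b^{p+p!+3} ∉ L.
Contradiction. Therefore L is not regular.

a^{p+p!} b^{p+p!+3}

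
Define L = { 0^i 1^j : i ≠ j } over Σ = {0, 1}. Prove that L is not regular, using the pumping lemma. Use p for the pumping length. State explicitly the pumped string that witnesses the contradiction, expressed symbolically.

Assume L is regular. Let p be the pumping length given by the pumping lemma.
Choose w = 0^p 1^{p+p!}. Since p ≠ p+p!, w ∈ L; and |w| ≥ p.
Write w = xyz as guaranteed by the lemma, with |xy| ≤ p and |y| > 0.
The first p characters of w are 0's, so xy (and hence y) consists only of 0's. Write y = 0^k, 1 ≤ k ≤ p.
Since 1 ≤ k ≤ p, k divides p!; set t = 1 + p!/k. Then xy^t z has p + (p!/k)·k = p + p! copies of 0. Now the 0-count equals the 1-count, so i ≠ j fails. So xy^t z = 0^{p+p!} 1^{p+p!} ∉ L.
This is a contradiction; hence L is not regular.

0^{p+p!} 1^{p+p!}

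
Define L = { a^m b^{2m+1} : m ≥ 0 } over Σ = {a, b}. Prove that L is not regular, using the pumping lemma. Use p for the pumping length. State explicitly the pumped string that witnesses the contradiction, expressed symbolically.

Toward a contradiction, assume L is regular with pumping length p.
Take w = a^p b^{2p+1}. Then w ∈ L and |w| = 3p+1 ≥ p.
Write w = xyz as guaranteed by the lemma, with |xy| ≤ p and y is nonempty.
The first p characters of w are a's, so xy (and hence y) consists only of a's. Write y = a^k, 1 ≤ k ≤ p.
Pump with i = 2: xy^2z = a^{p+k} b^{2p+1}. For this to lie in L we would need 2p+1 = 2(p+k)+1, which forces k = 0. But k ≥ 1, so xy^2z ∉ L.
This contradicts the pumping lemma, so L is not regular.

a^{p+k} b^{2p+1}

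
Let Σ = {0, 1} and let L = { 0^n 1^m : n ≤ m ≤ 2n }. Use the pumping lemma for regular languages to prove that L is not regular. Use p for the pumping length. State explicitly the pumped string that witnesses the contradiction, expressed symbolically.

Assume L is regular; let p be its pumping constant.
Take w = 0^p 1^p ∈ L (since p ≤ p ≤ 2p), with |w| = 2p ≥ p.
The pumping lemma gives a decomposition w = xyz where |xy| ≤ p and |y| ≥ 1.
The first p characters of w are 0's, so xy (and hence y) consists only of 0's. Write y = 0^k, 1 ≤ k ≤ p.
Pump with i = 2: xy^2z = 0^{p+k} 1^p. Now n = p+k > p = m, so the condition n ≤ m fails. Thus xy^2z ∉ L.
This is a contradiction; hence L is not regular.

0^{p+k} 1^p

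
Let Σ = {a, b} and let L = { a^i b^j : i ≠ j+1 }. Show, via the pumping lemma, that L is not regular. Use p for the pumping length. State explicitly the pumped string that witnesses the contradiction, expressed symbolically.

Assume L is regular; let p be its pumping constant.
Choose w = a^p b^{p+p!-1}. Since p ≠ (p+p!-1)+1 = p+p!, w ∈ L; and |w| ≥ p.
The pumping lemma gives a decomposition w = xyz where |xy| ≤ p and y is nonempty.
Because |xy| ≤ p and w begins with p copies of a, we have y = a^k with 1 ≤ k ≤ p.
Since 1 ≤ k ≤ p, k divides p!; set t = 1 + p!/k. Then xy^t z has p + (p!/k)·k = p + p! copies of a. Now the a-count is p+p! and (b-count)+1 = (p+p!-1)+1 = p+p!, so i ≠ j+1 fails. So xy^t z = a^{p+p!} b^{p+p!-1} ∉ L.
This contradicts the pumping lemma, so L is not regular.

a^{p+p!} b^{p+p!-1}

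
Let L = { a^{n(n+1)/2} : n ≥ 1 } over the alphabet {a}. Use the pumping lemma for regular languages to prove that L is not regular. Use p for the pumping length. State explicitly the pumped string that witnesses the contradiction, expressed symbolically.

Assume L is regular. Let p be the pumping length given by the pumping lemma.
Take w = a^{p(p+1)/2} ∈ L with |w| = p(p+1)/2 ≥ p.
By the pumping lemma, w = xyz with |xy| ≤ p and y is nonempty.
Then y = a^k for some k with 1 ≤ k ≤ p.
Pump with i = 2: xy^2z = a^{p(p+1)/2+k}. Since 1 ≤ k ≤ p, p(p+1)/2 < p(p+1)/2+k ≤ p(p+1)/2+p < (p+1)(p+2)/2, so p(p+1)/2+k is strictly between consecutive triangular numbers. So xy^2z ∉ L.
This is a contradiction; hence L is not regular.

a^{p(p+1)/2+k}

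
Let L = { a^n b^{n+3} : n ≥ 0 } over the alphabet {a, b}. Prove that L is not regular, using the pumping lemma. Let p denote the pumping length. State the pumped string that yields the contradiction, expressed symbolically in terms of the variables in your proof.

a^{p+k} b^{p+3}

Assume L is regular. Let p be the pumping length given by the pumping lemma.
Let w = a^p b^{p+3} ∈ L; note |w| = 2p+3 ≥ p.
Write w = xyz as guaranteed by the lemma, with |xy| ≤ p and y is nonempty.
The first p characters of w are a's, so xy (and hence y) consists only of a's. Write y = a^k, 1 ≤ k ≤ p.
Pump with i = 2: xy^2z = a^{p+k} b^{p+3}. For this to lie in L we would need p+3 = (p+k)+3, which forces k = 0. But k ≥ 1, so xy^2z ∉ L.
This is a contradiction; hence L is not regular.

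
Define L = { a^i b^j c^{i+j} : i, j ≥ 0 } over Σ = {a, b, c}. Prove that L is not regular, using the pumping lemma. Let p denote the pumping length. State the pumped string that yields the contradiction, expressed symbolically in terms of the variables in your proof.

a^{p+k} b^p c^{2p}

Toward a contradiction, assume L is regular with pumping length p.
Take w = a^p b^p c^{2p} ∈ L (with i=j=p, i+j=2p), |w| = 4p ≥ p.
By the pumping lemma, w = xyz with |xy| ≤ p and |y| ≥ 1.
The first p characters of w are a's, so xy (and hence y) consists only of a's. Write y = a^k, 1 ≤ k ≤ p.
Consider xy^2z = a^{p+k} b^p c^{2p}. Now the a- and b-counts sum to 2p+k, but the c-count is 2p ≠ 2p+k. So xy^2z ∉ L.
This is a contradiction; hence L is not regular.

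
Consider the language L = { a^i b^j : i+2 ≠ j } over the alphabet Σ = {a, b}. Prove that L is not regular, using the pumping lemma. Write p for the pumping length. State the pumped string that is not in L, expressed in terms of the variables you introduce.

a^{p+p!} b^{p+p!+2}

Suppose for contradiction that L is regular, and let p be the pumping length.
Choose w = a^p b^{p+p!+2}. Since p ≠ (p+p!+2)-2 = p+p!, w ∈ L; and |w| ≥ p.
By the pumping lemma, w = xyz with |xy| ≤ p and |y| > 0.
The first p characters of w are a's, so xy (and hence y) consists only of a's. Write y = a^k, 1 ≤ k ≤ p.
Since 1 ≤ k ≤ p, k divides p!; set t = 1 + p!/k. Then xy^t z has p + (p!/k)·k = p + p! copies of a. Now the a-count is p+p! and (b-count)-2 = (p+p!+2)-2 = p+p!, so i+2 ≠ j fails. So xy^t z = a^{p+p!} b^{p+p!+2} ∉ L.
Contradiction. Therefore L is not regular.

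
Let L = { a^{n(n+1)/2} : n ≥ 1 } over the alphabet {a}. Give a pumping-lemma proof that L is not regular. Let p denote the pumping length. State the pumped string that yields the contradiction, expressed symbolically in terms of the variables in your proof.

Toward a contradiction, assume L is regular with pumping length p.
Take w = a^{p(p+1)/2} ∈ L with |w| = p(p+1)/2 ≥ p.
By the pumping lemma, w = xyz with |xy| ≤ p and |y| ≥ 1.
Then y = a^k for some k with 1 ≤ k ≤ p.
Pump with i = 2: xy^2z = a^{p(p+1)/2+k}. Since 1 ≤ k ≤ p, p(p+1)/2 < p(p+1)/2+k ≤ p(p+1)/2+p < (p+1)(p+2)/2, so p(p+1)/2+k is strictly between consecutive triangular numbers. So xy^2z ∉ L.
Contradiction. Therefore L is not regular.

a^{p(p+1)/2+k}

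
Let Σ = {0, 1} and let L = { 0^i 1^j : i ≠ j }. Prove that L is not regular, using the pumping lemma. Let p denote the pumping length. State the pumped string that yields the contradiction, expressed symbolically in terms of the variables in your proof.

Suppose for contradiction that L is regular, and let p be the pumping length.
Choose w = 0^p 1^{p+p!}. Since p ≠ p+p!, w ∈ L; and |w| ≥ p.
Write w = xyz as guaranteed by the lemma, with |xy| ≤ p and |y| > 0.
Because |xy| ≤ p and w begins with p copies of 0, we have y = 0^k with 1 ≤ k ≤ p.
Since 1 ≤ k ≤ p, k divides p!; set t = 1 + p!/k. Then xy^t z has p + (p!/k)·k = p + p! copies of 0. Now the 0-count equals the 1-count, so i ≠ j fails. So xy^t z = 0^{p+p!} 1^{p+p!} ∉ L.
This contradicts the pumping lemma, so L is not regular.

0^{p+p!} 1^{p+p!}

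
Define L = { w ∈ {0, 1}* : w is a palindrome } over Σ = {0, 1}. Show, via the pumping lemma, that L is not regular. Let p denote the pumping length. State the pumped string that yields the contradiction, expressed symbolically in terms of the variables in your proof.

0^{p+k} 1 0^p

Toward a contradiction, assume L is regular with pumping length p.
Take w = 0^p 1 0^p, a palindrome of length 2p+1 ≥ p.
By the pumping lemma, w = xyz with |xy| ≤ p and |y| > 0.
Since the first p symbols of w are all 0's and |xy| ≤ p, y lies entirely in the leading 0-block: y = 0^k for some k with 1 ≤ k ≤ p.
Pump with i = 2: xy^2z = 0^{p+k} 1 0^p. Its reverse is 0^p 1 0^{p+k}, which differs from xy^2z since k ≥ 1. So xy^2z is not a palindrome and xy^2z ∉ L.
This is a contradiction; hence L is not regular.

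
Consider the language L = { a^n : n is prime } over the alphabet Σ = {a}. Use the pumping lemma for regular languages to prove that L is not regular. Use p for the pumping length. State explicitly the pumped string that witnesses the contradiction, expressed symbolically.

Suppose for contradiction that L is regular, and let p be the pumping length.
Let q be a prime with q ≥ p+2 (infinitely many primes exist), and take w = a^q ∈ L with |w| = q ≥ p.
The pumping lemma gives a decomposition w = xyz where |xy| ≤ p and |y| > 0.
Then y = a^k for some k with 1 ≤ k ≤ p.
Since 1 ≤ k ≤ p, |xz| = q-k. Pump with i = q+1: |xy^{q+1}z| = (q-k)+(q+1)k = q+qk = q(1+k), which is composite (both factors ≥ 2). So xy^{q+1}z = a^{q(1+k)} ∉ L.
This is a contradiction; hence L is not regular.

a^{q(1+k)}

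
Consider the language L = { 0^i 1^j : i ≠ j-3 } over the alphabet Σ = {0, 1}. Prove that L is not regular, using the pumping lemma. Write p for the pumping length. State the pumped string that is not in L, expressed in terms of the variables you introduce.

0^{p+p!} 1^{p+p!+3}

Assume L is regular. Let p be the pumping length given by the pumping lemma.
Choose w = 0^p 1^{p+p!+3}. Since p ≠ (p+p!+3)-3 = p+p!, w ∈ L; and |w| ≥ p.
The pumping lemma gives a decomposition w = xyz where |xy| ≤ p and |y| > 0.
Since the first p symbols of w are all 0's and |xy| ≤ p, y lies entirely in the leading 0-block: y = 0^k for some k with 1 ≤ k ≤ p.
Since 1 ≤ k ≤ p, k divides p!; set t = 1 + p!/k. Then xy^t z has p + (p!/k)·k = p + p! copies of 0. Now the 0-count is p+p! and (1-count)-3 = (p+p!+3)-3 = p+p!, so i ≠ j-3 fails. So xy^t z = 0^{p+p!} 1^{p+p!+3} ∉ L.
This contradicts the pumping lemma, so L is not regular.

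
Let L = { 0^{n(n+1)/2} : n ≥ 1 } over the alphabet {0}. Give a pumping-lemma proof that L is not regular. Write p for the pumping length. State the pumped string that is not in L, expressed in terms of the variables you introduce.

0^{p(p+1)/2+k}

Assume L is regular; let p be its pumping constant.
Take w = 0^{p(p+1)/2} ∈ L with |w| = p(p+1)/2 ≥ p.
Write w = xyz as guaranteed by the lemma, with |xy| ≤ p and |y| ≥ 1.
Then y = 0^k for some k with 1 ≤ k ≤ p.
Pump with i = 2: xy^2z = 0^{p(p+1)/2+k}. Since 1 ≤ k ≤ p, p(p+1)/2 < p(p+1)/2+k ≤ p(p+1)/2+p < (p+1)(p+2)/2, so p(p+1)/2+k is strictly between consecutive triangular numbers. So xy^2z ∉ L.
Contradiction. Therefore L is not regular.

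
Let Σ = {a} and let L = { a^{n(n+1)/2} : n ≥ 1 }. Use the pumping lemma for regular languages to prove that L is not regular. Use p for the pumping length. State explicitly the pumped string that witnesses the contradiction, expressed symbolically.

a^{p(p+1)/2+k}

Assume L is regular; let p be its pumping constant.
Take w = a^{p(p+1)/2} ∈ L with |w| = p(p+1)/2 ≥ p.
The pumping lemma gives a decomposition w = xyz where |xy| ≤ p and y is nonempty.
Then y = a^k for some k with 1 ≤ k ≤ p.
Pump with i = 2: xy^2z = a^{p(p+1)/2+k}. Since 1 ≤ k ≤ p, p(p+1)/2 < p(p+1)/2+k ≤ p(p+1)/2+p < (p+1)(p+2)/2, so p(p+1)/2+k is strictly between consecutive triangular numbers. So xy^2z ∉ L.
This is a contradiction; hence L is not regular.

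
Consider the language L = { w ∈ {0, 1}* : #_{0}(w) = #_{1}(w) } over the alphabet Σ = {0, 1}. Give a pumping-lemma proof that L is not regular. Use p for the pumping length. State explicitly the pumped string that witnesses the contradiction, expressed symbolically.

Toward a contradiction, assume L is regular with pumping length p.
Choose w = 0^p 1^p ∈ L with |w| = 2p ≥ p.
Write w = xyz as guaranteed by the lemma, with |xy| ≤ p and |y| > 0.
Because |xy| ≤ p and w begins with p copies of 0, we have y = 0^k with 1 ≤ k ≤ p.
Pump with i = 2: xy^2z = 0^{p+k} 1^p has p+k occurrences of 0 but only p of 1. Since k ≥ 1 the counts differ, so xy^2z ∉ L.
This contradicts the pumping lemma, so L is not regular.

0^{p+k} 1^p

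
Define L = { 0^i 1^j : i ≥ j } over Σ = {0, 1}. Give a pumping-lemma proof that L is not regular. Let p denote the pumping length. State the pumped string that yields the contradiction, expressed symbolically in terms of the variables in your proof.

0^{p-k} 1^p

Suppose for contradiction that L is regular, and let p be the pumping length.
Choose w = 0^p 1^p ∈ L, with |w| = 2p ≥ p.
The pumping lemma gives a decomposition w = xyz where |xy| ≤ p and |y| > 0.
Because |xy| ≤ p and w begins with p copies of 0, we have y = 0^k with 1 ≤ k ≤ p.
Consider xy^0z = xz = 0^{p-k} 1^p. Since k ≥ 1, the 0-count p-k is less than p, so i ≥ j fails; thus xz ∉ L.
This contradicts the pumping lemma, so L is not regular.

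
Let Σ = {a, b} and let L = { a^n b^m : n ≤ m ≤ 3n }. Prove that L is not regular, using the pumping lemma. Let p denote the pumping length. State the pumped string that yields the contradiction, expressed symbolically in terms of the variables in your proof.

a^{p+k} b^p

Assume L is regular. Let p be the pumping length given by the pumping lemma.
Take w = a^p b^p ∈ L (since p ≤ p ≤ 3p), with |w| = 2p ≥ p.
Write w = xyz as guaranteed by the lemma, with |xy| ≤ p and y is nonempty.
Since the first p symbols of w are all a's and |xy| ≤ p, y lies entirely in the leading a-block: y = a^k for some k with 1 ≤ k ≤ p.
Pump with i = 2: xy^2z = a^{p+k} b^p. Now n = p+k > p = m, so the condition n ≤ m fails. Thus xy^2z ∉ L.
Contradiction. Therefore L is not regular.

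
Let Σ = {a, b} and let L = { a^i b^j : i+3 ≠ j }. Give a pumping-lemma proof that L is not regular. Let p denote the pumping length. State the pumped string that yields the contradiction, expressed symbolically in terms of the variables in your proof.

Toward a contradiction, assume L is regular with pumping length p.
Choose w = a^p b^{p+p!+3}. Since p ≠ (p+p!+3)-3 = p+p!, w ∈ L; and |w| ≥ p.
By the pumping lemma, w = xyz with |xy| ≤ p and y is nonempty.
Since the first p symbols of w are all a's and |xy| ≤ p, y lies entirely in the leading a-block: y = a^k for some k with 1 ≤ k ≤ p.
Since 1 ≤ k ≤ p, k divides p!; set t = 1 + p!/k. Then xy^t z has p + (p!/k)·k = p + p! copies of a. Now the a-count is p+p! and (b-count)-3 = (p+p!+3)-3 = p+p!, so i+3 ≠ j fails. So xy^t z = a^{p+p!} b^{p+p!+3} ∉ L.
This contradicts the pumping lemma, so L is not regular.

a^{p+p!} b^{p+p!+3}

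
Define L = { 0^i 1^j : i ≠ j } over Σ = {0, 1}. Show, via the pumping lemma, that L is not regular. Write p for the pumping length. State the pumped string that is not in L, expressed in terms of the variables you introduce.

Assume L is regular. Let p be the pumping length given by the pumping lemma.
Choose w = 0^p 1^{p+p!}. Since p ≠ p+p!, w ∈ L; and |w| ≥ p.
The pumping lemma gives a decomposition w = xyz where |xy| ≤ p and |y| ≥ 1.
The first p characters of w are 0's, so xy (and hence y) consists only of 0's. Write y = 0^k, 1 ≤ k ≤ p.
Since 1 ≤ k ≤ p, k divides p!; set t = 1 + p!/k. Then xy^t z has p + (p!/k)·k = p + p! copies of 0. Now the 0-count equals the 1-count, so i ≠ j fails. So xy^t z = 0^{p+p!} 1^{p+p!} ∉ L.
This contradicts the pumping lemma, so L is not regular.

0^{p+p!} 1^{p+p!}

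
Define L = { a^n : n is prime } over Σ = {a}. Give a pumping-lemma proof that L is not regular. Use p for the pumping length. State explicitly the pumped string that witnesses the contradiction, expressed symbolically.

a^{q(1+k)}

Assume L is regular. Let p be the pumping length given by the pumping lemma.
Let q be a prime with q ≥ p+2 (infinitely many primes exist), and take w = a^q ∈ L with |w| = q ≥ p.
Write w = xyz as guaranteed by the lemma, with |xy| ≤ p and y is nonempty.
Then y = a^k for some k with 1 ≤ k ≤ p.
Since 1 ≤ k ≤ p, |xz| = q-k. Pump with i = q+1: |xy^{q+1}z| = (q-k)+(q+1)k = q+qk = q(1+k), which is composite (both factors ≥ 2). So xy^{q+1}z = a^{q(1+k)} ∉ L.
This contradicts the pumping lemma, so L is not regular.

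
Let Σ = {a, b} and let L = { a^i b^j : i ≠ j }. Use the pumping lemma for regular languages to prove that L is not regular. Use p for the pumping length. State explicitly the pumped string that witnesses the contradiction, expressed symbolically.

a^{p+p!} b^{p+p!}

Assume L is regular; let p be its pumping constant.
Choose w = a^p b^{p+p!}. Since p ≠ p+p!, w ∈ L; and |w| ≥ p.
By the pumping lemma, w = xyz with |xy| ≤ p and |y| ≥ 1.
Because |xy| ≤ p and w begins with p copies of a, we have y = a^k with 1 ≤ k ≤ p.
Since 1 ≤ k ≤ p, k divides p!; set t = 1 + p!/k. Then xy^t z has p + (p!/k)·k = p + p! copies of a. Now the a-count equals the b-count, so i ≠ j fails. So xy^t z = a^{p+p!} b^{p+p!} ∉ L.
This contradicts the pumping lemma, so L is not regular.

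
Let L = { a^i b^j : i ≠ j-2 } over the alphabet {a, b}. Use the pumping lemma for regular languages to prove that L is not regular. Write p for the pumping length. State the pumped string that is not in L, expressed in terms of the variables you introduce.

Assume L is regular. Let p be the pumping length given by the pumping lemma.
Choose w = a^p b^{p+p!+2}. Since p ≠ (p+p!+2)-2 = p+p!, w ∈ L; and |w| ≥ p.
By the pumping lemma, w = xyz with |xy| ≤ p and |y| > 0.
Because |xy| ≤ p and w begins with p copies of a, we have y = a^k with 1 ≤ k ≤ p.
Since 1 ≤ k ≤ p, k divides p!; set t = 1 + p!/k. Then xy^t z has p + (p!/k)·k = p + p! copies of a. Now the a-count is p+p! and (b-count)-2 = (p+p!+2)-2 = p+p!, so i ≠ j-2 fails. So xy^t z = a^{p+p!} b^{p+p!+2} ∉ L.
Contradiction. Therefore L is not regular.

a^{p+p!} b^{p+p!+2}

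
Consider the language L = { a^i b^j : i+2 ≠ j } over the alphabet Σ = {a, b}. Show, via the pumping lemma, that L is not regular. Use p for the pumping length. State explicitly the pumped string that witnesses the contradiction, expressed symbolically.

a^{p+p!} b^{p+p!+2}

Toward a contradiction, assume L is regular with pumping length p.
Choose w = a^p b^{p+p!+2}. Since p ≠ (p+p!+2)-2 = p+p!, w ∈ L; and |w| ≥ p.
The pumping lemma gives a decomposition w = xyz where |xy| ≤ p and |y| > 0.
The first p characters of w are a's, so xy (and hence y) consists only of a's. Write y = a^k, 1 ≤ k ≤ p.
Since 1 ≤ k ≤ p, k divides p!; set t = 1 + p!/k. Then xy^t z has p + (p!/k)·k = p + p! copies of a. Now the a-count is p+p! and (b-count)-2 = (p+p!+2)-2 = p+p!, so i+2 ≠ j fails. So xy^t z = a^{p+p!} b^{p+p!+2} ∉ L.
This contradicts the pumping lemma, so L is not regular.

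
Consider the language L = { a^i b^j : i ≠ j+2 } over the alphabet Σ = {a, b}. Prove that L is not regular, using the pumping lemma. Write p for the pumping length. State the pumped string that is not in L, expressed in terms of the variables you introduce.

Assume L is regular. Let p be the pumping length given by the pumping lemma.
Choose w = a^p b^{p+p!-2}. Since p ≠ (p+p!-2)+2 = p+p!, w ∈ L; and |w| ≥ p.
The pumping lemma gives a decomposition w = xyz where |xy| ≤ p and y is nonempty.
Since the first p symbols of w are all a's and |xy| ≤ p, y lies entirely in the leading a-block: y = a^k for some k with 1 ≤ k ≤ p.
Since 1 ≤ k ≤ p, k divides p!; set t = 1 + p!/k. Then xy^t z has p + (p!/k)·k = p + p! copies of a. Now the a-count is p+p! and (b-count)+2 = (p+p!-2)+2 = p+p!, so i ≠ j+2 fails. So xy^t z = a^{p+p!} b^{p+p!-2} ∉ L.
This contradicts the pumping lemma, so L is not regular.

a^{p+p!} b^{p+p!-2}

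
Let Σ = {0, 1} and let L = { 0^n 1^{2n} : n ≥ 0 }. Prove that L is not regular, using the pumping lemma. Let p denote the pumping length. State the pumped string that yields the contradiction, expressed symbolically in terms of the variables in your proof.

0^{p+k} 1^{2p}

Suppose for contradiction that L is regular, and let p be the pumping length.
Let w = 0^p 1^{2p} ∈ L; note |w| = 3p ≥ p.
Write w = xyz as guaranteed by the lemma, with |xy| ≤ p and y is nonempty.
Because |xy| ≤ p and w begins with p copies of 0, we have y = 0^k with 1 ≤ k ≤ p.
Pump with i = 2: xy^2z = 0^{p+k} 1^{2p}. For this to lie in L we would need 2p = 2(p+k), which forces k = 0. But k ≥ 1, so xy^2z ∉ L.
Contradiction. Therefore L is not regular.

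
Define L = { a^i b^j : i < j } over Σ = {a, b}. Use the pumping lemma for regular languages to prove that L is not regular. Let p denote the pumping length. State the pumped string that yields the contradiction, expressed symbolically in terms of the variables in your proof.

Assume L is regular; let p be its pumping constant.
Choose w = a^p b^{p+1} ∈ L, with |w| = 2p+1 ≥ p.
The pumping lemma gives a decomposition w = xyz where |xy| ≤ p and |y| ≥ 1.
Because |xy| ≤ p and w begins with p copies of a, we have y = a^k with 1 ≤ k ≤ p.
Consider xy^2z = a^{p+k} b^{p+1}. Since k ≥ 1, the a-count p+k is at least p+1, so i < j fails; thus xy^2z ∉ L.
Contradiction. Therefore L is not regular.

a^{p+k} b^{p+1}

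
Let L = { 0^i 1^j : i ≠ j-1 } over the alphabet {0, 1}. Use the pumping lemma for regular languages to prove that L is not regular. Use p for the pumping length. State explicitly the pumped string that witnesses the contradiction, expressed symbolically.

0^{p+p!} 1^{p+p!+1}

Assume L is regular. Let p be the pumping length given by the pumping lemma.
Choose w = 0^p 1^{p+p!+1}. Since p ≠ (p+p!+1)-1 = p+p!, w ∈ L; and |w| ≥ p.
Write w = xyz as guaranteed by the lemma, with |xy| ≤ p and |y| > 0.
Because |xy| ≤ p and w begins with p copies of 0, we have y = 0^k with 1 ≤ k ≤ p.
Since 1 ≤ k ≤ p, k divides p!; set t = 1 + p!/k. Then xy^t z has p + (p!/k)·k = p + p! copies of 0. Now the 0-count is p+p! and (1-count)-1 = (p+p!+1)-1 = p+p!, so i ≠ j-1 fails. So xy^t z = 0^{p+p!} 1^{p+p!+1} ∉ L.
This contradicts the pumping lemma, so L is not regular.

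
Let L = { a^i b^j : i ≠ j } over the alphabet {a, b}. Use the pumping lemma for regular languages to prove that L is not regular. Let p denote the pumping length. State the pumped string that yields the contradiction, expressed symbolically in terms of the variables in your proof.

Assume L is regular. Let p be the pumping length given by the pumping lemma.
Choose w = a^p b^{p+p!}. Since p ≠ p+p!, w ∈ L; and |w| ≥ p.
Write w = xyz as guaranteed by the lemma, with |xy| ≤ p and |y| > 0.
Because |xy| ≤ p and w begins with p copies of a, we have y = a^k with 1 ≤ k ≤ p.
Since 1 ≤ k ≤ p, k divides p!; set t = 1 + p!/k. Then xy^t z has p + (p!/k)·k = p + p! copies of a. Now the a-count equals the b-count, so i ≠ j fails. So xy^t z = a^{p+p!} b^{p+p!} ∉ L.
This contradicts the pumping lemma, so L is not regular.

a^{p+p!} b^{p+p!}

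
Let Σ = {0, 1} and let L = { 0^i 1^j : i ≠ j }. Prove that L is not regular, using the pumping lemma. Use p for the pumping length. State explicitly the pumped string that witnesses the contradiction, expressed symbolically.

0^{p+p!} 1^{p+p!}

Assume L is regular. Let p be the pumping length given by the pumping lemma.
Choose w = 0^p 1^{p+p!}. Since p ≠ p+p!, w ∈ L; and |w| ≥ p.
By the pumping lemma, w = xyz with |xy| ≤ p and |y| > 0.
Since the first p symbols of w are all 0's and |xy| ≤ p, y lies entirely in the leading 0-block: y = 0^k for some k with 1 ≤ k ≤ p.
Since 1 ≤ k ≤ p, k divides p!; set t = 1 + p!/k. Then xy^t z has p + (p!/k)·k = p + p! copies of 0. Now the 0-count equals the 1-count, so i ≠ j fails. So xy^t z = 0^{p+p!} 1^{p+p!} ∉ L.
Contradiction. Therefore L is not regular.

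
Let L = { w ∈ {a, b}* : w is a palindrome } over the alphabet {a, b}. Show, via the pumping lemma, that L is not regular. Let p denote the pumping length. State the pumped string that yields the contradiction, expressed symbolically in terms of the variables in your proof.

Suppose for contradiction that L is regular, and let p be the pumping length.
Take w = a^p b a^p, a palindrome of length 2p+1 ≥ p.
By the pumping lemma, w = xyz with |xy| ≤ p and |y| ≥ 1.
Because |xy| ≤ p and w begins with p copies of a, we have y = a^k with 1 ≤ k ≤ p.
Pump with i = 2: xy^2z = a^{p+k} b a^p. Its reverse is a^p b a^{p+k}, which differs from xy^2z since k ≥ 1. So xy^2z is not a palindrome and xy^2z ∉ L.
This is a contradiction; hence L is not regular.

a^{p+k} b a^p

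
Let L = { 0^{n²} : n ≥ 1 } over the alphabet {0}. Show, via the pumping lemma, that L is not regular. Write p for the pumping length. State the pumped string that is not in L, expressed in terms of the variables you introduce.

0^{p²+k}

Suppose for contradiction that L is regular, and let p be the pumping length.
Take w = 0^{p²} ∈ L with |w| = p² ≥ p.
By the pumping lemma, w = xyz with |xy| ≤ p and |y| > 0.
Then y = 0^k for some k with 1 ≤ k ≤ p.
Pump with i = 2: xy^2z = 0^{p²+k}. Since 1 ≤ k ≤ p, p² < p²+k ≤ p²+p < (p+1)², so p²+k lies strictly between consecutive squares and is not a perfect square. So xy^2z ∉ L.
This contradicts the pumping lemma, so L is not regular.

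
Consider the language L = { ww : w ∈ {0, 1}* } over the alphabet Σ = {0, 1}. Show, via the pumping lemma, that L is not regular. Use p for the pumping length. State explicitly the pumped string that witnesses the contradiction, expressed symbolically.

0^{p+k} 1^p 0^p 1^p

Suppose for contradiction that L is regular, and let p be the pumping length.
Take w = 0^p 1^p 0^p 1^p = uu where u = 0^p1^p; then w ∈ L and |w| = 4p ≥ p.
The pumping lemma gives a decomposition w = xyz where |xy| ≤ p and |y| > 0.
The first p characters of w are 0's, so xy (and hence y) consists only of 0's. Write y = 0^k, 1 ≤ k ≤ p.
Pump with i = 2: xy^2z = 0^{p+k} 1^p 0^p 1^p, of length 4p+k. Suppose this equals vv. The string starts with 0 and ends with 1, so v does too; thus the boundary between the two copies of v is a 1→0 transition. There is exactly one such transition, at position 2p+k, so |v| = 2p+k and |vv| = 4p+2k ≠ 4p+k since k ≥ 1. So xy^2z ∉ L.
This contradicts the pumping lemma, so L is not regular.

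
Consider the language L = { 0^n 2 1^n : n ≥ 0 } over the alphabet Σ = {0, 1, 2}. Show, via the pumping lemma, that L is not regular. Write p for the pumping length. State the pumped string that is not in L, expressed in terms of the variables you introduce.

Assume L is regular; let p be its pumping constant.
Take w = 0^p 2 1^p ∈ L with |w| = 2p+1 ≥ p.
The pumping lemma gives a decomposition w = xyz where |xy| ≤ p and |y| ≥ 1.
The first p characters of w are 0's, so xy (and hence y) consists only of 0's. Write y = 0^k, 1 ≤ k ≤ p.
Pump with i = 2: xy^2z = 0^{p+k} 2 1^p, which would require p+k = p. But k ≥ 1, so xy^2z ∉ L.
This contradicts the pumping lemma, so L is not regular.

0^{p+k} 2 1^p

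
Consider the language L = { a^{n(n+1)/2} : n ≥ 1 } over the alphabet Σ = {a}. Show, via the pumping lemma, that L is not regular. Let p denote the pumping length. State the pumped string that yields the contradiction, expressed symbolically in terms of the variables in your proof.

a^{p(p+1)/2+k}

Assume L is regular. Let p be the pumping length given by the pumping lemma.
Take w = a^{p(p+1)/2} ∈ L with |w| = p(p+1)/2 ≥ p.
The pumping lemma gives a decomposition w = xyz where |xy| ≤ p and |y| > 0.
Then y = a^k for some k with 1 ≤ k ≤ p.
Pump with i = 2: xy^2z = a^{p(p+1)/2+k}. Since 1 ≤ k ≤ p, p(p+1)/2 < p(p+1)/2+k ≤ p(p+1)/2+p < (p+1)(p+2)/2, so p(p+1)/2+k is strictly between consecutive triangular numbers. So xy^2z ∉ L.
This contradicts the pumping lemma, so L is not regular.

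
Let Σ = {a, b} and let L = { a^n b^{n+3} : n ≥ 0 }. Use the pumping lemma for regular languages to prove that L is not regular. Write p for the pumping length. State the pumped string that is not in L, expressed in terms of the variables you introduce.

Suppose for contradiction that L is regular, and let p be the pumping length.
Choose w = a^p b^{p+3}, which is in L with |w| = 2p+3 ≥ p.
Write w = xyz as guaranteed by the lemma, with |xy| ≤ p and |y| ≥ 1.
Because |xy| ≤ p and w begins with p copies of a, we have y = a^k with 1 ≤ k ≤ p.
Pump with i = 2: xy^2z = a^{p+k} b^{p+3}. For this to lie in L we would need p+3 = (p+k)+3, which forces k = 0. But k ≥ 1, so xy^2z ∉ L.
Contradiction. Therefore L is not regular.

a^{p+k} b^{p+3}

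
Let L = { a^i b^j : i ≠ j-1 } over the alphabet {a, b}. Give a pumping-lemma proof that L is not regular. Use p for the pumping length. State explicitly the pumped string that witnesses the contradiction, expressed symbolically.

Toward a contradiction, assume L is regular with pumping length p.
Choose w = a^p b^{p+p!+1}. Since p ≠ (p+p!+1)-1 = p+p!, w ∈ L; and |w| ≥ p.
The pumping lemma gives a decomposition w = xyz where |xy| ≤ p and |y| > 0.
The first p characters of w are a's, so xy (and hence y) consists only of a's. Write y = a^k, 1 ≤ k ≤ p.
Since 1 ≤ k ≤ p, k divides p!; set t = 1 + p!/k. Then xy^t z has p + (p!/k)·k = p + p! copies of a. Now the a-count is p+p! and (b-count)-1 = (p+p!+1)-1 = p+p!, so i ≠ j-1 fails. So xy^t z = a^{p+p!} b^{p+p!+1} ∉ L.
Contradiction. Therefore L is not regular.

a^{p+p!} b^{p+p!+1}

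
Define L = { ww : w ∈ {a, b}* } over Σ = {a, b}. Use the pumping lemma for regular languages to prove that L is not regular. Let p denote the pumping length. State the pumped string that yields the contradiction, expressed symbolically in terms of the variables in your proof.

a^{p+k} b^p a^p b^p

Suppose for contradiction that L is regular, and let p be the pumping length.
Take w = a^p b^p a^p b^p = uu where u = a^pb^p; then w ∈ L and |w| = 4p ≥ p.
Write w = xyz as guaranteed by the lemma, with |xy| ≤ p and |y| ≥ 1.
The first p characters of w are a's, so xy (and hence y) consists only of a's. Write y = a^k, 1 ≤ k ≤ p.
Pump with i = 2: xy^2z = a^{p+k} b^p a^p b^p, of length 4p+k. Suppose this equals vv. The string starts with a and ends with b, so v does too; thus the boundary between the two copies of v is a b→a transition. There is exactly one such transition, at position 2p+k, so |v| = 2p+k and |vv| = 4p+2k ≠ 4p+k since k ≥ 1. So xy^2z ∉ L.
Contradiction. Therefore L is not regular.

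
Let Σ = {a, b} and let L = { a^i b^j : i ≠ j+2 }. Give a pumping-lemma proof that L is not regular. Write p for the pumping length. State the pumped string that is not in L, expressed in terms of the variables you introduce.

a^{p+p!} b^{p+p!-2}

Toward a contradiction, assume L is regular with pumping length p.
Choose w = a^p b^{p+p!-2}. Since p ≠ (p+p!-2)+2 = p+p!, w ∈ L; and |w| ≥ p.
Write w = xyz as guaranteed by the lemma, with |xy| ≤ p and |y| ≥ 1.
Because |xy| ≤ p and w begins with p copies of a, we have y = a^k with 1 ≤ k ≤ p.
Since 1 ≤ k ≤ p, k divides p!; set t = 1 + p!/k. Then xy^t z has p + (p!/k)·k = p + p! copies of a. Now the a-count is p+p! and (b-count)+2 = (p+p!-2)+2 = p+p!, so i ≠ j+2 fails. So xy^t z = a^{p+p!} b^{p+p!-2} ∉ L.
Contradiction. Therefore L is not regular.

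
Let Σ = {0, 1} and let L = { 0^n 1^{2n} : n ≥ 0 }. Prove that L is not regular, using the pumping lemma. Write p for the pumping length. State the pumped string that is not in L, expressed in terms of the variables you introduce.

0^{p+k} 1^{2p}

Suppose for contradiction that L is regular, and let p be the pumping length.
Let w = 0^p 1^{2p} ∈ L; note |w| = 3p ≥ p.
The pumping lemma gives a decomposition w = xyz where |xy| ≤ p and |y| ≥ 1.
Since the first p symbols of w are all 0's and |xy| ≤ p, y lies entirely in the leading 0-block: y = 0^k for some k with 1 ≤ k ≤ p.
Pump with i = 2: xy^2z = 0^{p+k} 1^{2p}. For this to lie in L we would need 2p = 2(p+k), which forces k = 0. But k ≥ 1, so xy^2z ∉ L.
This is a contradiction; hence L is not regular.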